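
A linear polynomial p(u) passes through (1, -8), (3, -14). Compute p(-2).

Write p(u) = au + b. Substituting each data point gives a linear system:
  a + b = -8
  3a + b = -14
Solving the system yields a = -3, b = -5.
So p(u) = -3u - 5.
Then p(-2) = 1.

1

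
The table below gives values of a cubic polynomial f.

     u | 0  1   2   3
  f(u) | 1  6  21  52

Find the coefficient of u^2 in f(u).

Write f(u) = au^3 + bu^2 + cu + d. Substituting each data point gives a linear system:
  d = 1
  a + b + c + d = 6
  8a + 4b + 2c + d = 21
  27a + 9b + 3c + d = 52
Solving the system yields a = 1, b = 2, c = 2, d = 1.
So f(u) = u³ + 2u² + 2u + 1.
The coefficient of u^2 is 2.

2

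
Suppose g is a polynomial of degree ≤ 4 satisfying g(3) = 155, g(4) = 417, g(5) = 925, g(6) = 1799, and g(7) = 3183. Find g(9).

8177

Using the Lagrange interpolation formula with nodes 3, 4, 5, 6, 7:
  L_0(u) = (u - 4)(u - 5)(u - 6)(u - 7) / 24
  L_1(u) = (u - 3)(u - 5)(u - 6)(u - 7) / -6
  L_2(u) = (u - 3)(u - 4)(u - 6)(u - 7) / 4
  L_3(u) = (u - 3)(u - 4)(u - 5)(u - 7) / -6
  L_4(u) = (u - 3)(u - 4)(u - 5)(u - 6) / 24
Then g(u) = 155·L_0(u) + 417·L_1(u) + 925·L_2(u) + 1799·L_3(u) + 3183·L_4(u).
Expanding and collecting terms gives g(u) = u⁴ + 2u³ + 2u² - u + 5.
Evaluating at u = 9: g(9) = 8177.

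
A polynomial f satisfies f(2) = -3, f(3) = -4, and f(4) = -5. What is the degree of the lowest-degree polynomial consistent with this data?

Forward differences of the values at s = 2, 3, 4:
  f  : -3  -4  -5
  Δ  : -1  -1
  Δ^2: 0
The first differences are constant (-1) and nonzero, while all higher differences vanish, so the minimal degree is 1.

1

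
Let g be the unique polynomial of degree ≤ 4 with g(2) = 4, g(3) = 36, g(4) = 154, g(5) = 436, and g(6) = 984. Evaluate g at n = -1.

4

Write g(n) = an^4 + bn^3 + cn^2 + dn + e. Substituting each data point gives a linear system:
  16a + 8b + 4c + 2d + e = 4
  81a + 27b + 9c + 3d + e = 36
  256a + 64b + 16c + 4d + e = 154
  625a + 125b + 25c + 5d + e = 436
  1296a + 216b + 36c + 6d + e = 984
Solving the system yields a = 1, b = -1, c = -3, d = 1, e = 6.
So g(n) = n^4 - n^3 - 3n^2 + n + 6.
Then g(-1) = 4.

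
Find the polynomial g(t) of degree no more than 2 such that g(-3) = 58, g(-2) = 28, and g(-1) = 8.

Using the Lagrange interpolation formula with nodes -3, -2, -1:
  L_0(t) = (t + 2)(t + 1) / 2
  L_1(t) = (t + 3)(t + 1) / -1
  L_2(t) = (t + 3)(t + 2) / 2
Then g(t) = 58·L_0(t) + 28·L_1(t) + 8·L_2(t).
Expanding and collecting terms gives g(t) = 5t^2 - 5t - 2.
Check: g(-1) = 8. ✓

g(t) = 5t^2 - 5t - 2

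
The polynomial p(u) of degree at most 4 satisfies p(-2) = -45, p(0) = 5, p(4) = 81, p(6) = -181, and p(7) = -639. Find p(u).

p(u) = -u^4 + 5u^3 + u^2 - u + 5

Write p(u) = au^4 + bu^3 + cu^2 + du + e. Substituting each data point gives a linear system:
  16a - 8b + 4c - 2d + e = -45
  e = 5
  256a + 64b + 16c + 4d + e = 81
  1296a + 216b + 36c + 6d + e = -181
  2401a + 343b + 49c + 7d + e = -639
Solving the system yields a = -1, b = 5, c = 1, d = -1, e = 5.
So p(u) = -u^4 + 5u^3 + u^2 - u + 5.
Check: p(4) = 81. ✓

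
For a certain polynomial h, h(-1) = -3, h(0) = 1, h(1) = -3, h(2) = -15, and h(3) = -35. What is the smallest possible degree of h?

2

Forward differences of the values at s = -1, 0, 1, 2, 3:
  h  : -3  1  -3  -15  -35
  Δ  : 4  -4  -12  -20
  Δ^2: -8  -8  -8
  Δ^3: 0  0
  Δ^4: 0
The second differences are constant (-8) and nonzero, while all higher differences vanish, so the minimal degree is 2.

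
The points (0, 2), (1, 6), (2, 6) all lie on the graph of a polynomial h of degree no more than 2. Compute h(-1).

Forward differences of the values at x = 0, 1, 2:
  h  : 2  6  6
  Δ  : 4  0
  Δ^2: -4
The second differences are constant, confirming degree 2.
Interpolating (Newton forward form) and evaluating at x = -1 gives h(-1) = -6.

-6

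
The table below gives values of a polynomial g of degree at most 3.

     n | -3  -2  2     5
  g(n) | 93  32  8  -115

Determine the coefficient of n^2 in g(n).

5

Write g(n) = an^3 + bn^2 + cn + d. Substituting each data point gives a linear system:
  -27a + 9b - 3c + d = 93
  -8a + 4b - 2c + d = 32
  8a + 4b + 2c + d = 8
  125a + 25b + 5c + d = -115
Solving the system yields a = -2, b = 5, c = 2, d = 0.
So g(n) = -2n^3 + 5n^2 + 2n.
The coefficient of n^2 is 5.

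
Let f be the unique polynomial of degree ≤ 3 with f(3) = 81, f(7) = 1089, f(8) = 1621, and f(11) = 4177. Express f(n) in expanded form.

Write f(n) = an^3 + bn^2 + cn + d. Substituting each data point gives a linear system:
  27a + 9b + 3c + d = 81
  343a + 49b + 7c + d = 1089
  512a + 64b + 8c + d = 1621
  1331a + 121b + 11c + d = 4177
Solving the system yields a = 3, b = 2, c = -5, d = -3.
So f(n) = 3n^3 + 2n^2 - 5n - 3.
Check: f(8) = 1621. ✓

f(n) = 3n^3 + 2n^2 - 5n - 3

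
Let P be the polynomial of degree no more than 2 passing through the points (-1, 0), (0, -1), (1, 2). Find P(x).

P(x) = 2x^2 + x - 1

Write P(x) = ax^2 + bx + c. Substituting each data point gives a linear system:
  a - b + c = 0
  c = -1
  a + b + c = 2
Solving the system yields a = 2, b = 1, c = -1.
So P(x) = 2x² + x - 1.
Check: P(-1) = 0. ✓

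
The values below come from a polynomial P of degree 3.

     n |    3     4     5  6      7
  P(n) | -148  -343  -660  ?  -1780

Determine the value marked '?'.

-1129

The 4 known points determine the degree-3 polynomial uniquely.
Write P(n) = an^3 + bn^2 + cn + d. Substituting each data point gives a linear system:
  27a + 9b + 3c + d = -148
  64a + 16b + 4c + d = -343
  125a + 25b + 5c + d = -660
  343a + 49b + 7c + d = -1780
Solving the system yields a = -5, b = -1, c = -3, d = 5.
So P(n) = -5n³ - n² - 3n + 5.
Then P(6) = -1129.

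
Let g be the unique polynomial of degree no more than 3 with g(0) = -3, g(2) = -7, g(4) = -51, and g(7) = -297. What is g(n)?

g(n) = -n^3 + n^2 - 3

Write g(n) = an^3 + bn^2 + cn + d. Substituting each data point gives a linear system:
  d = -3
  8a + 4b + 2c + d = -7
  64a + 16b + 4c + d = -51
  343a + 49b + 7c + d = -297
Solving the system yields a = -1, b = 1, c = 0, d = -3.
So g(n) = -n^3 + n^2 - 3.
Check: g(2) = -7. ✓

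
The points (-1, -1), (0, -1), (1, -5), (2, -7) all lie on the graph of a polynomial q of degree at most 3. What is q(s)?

Using the Lagrange interpolation formula with nodes -1, 0, 1, 2:
  L_0(s) = s(s - 1)(s - 2) / -6
  L_1(s) = (s + 1)(s - 1)(s - 2) / 2
  L_2(s) = (s + 1)s(s - 2) / -2
  L_3(s) = (s + 1)s(s - 1) / 6
Then q(s) = -1·L_0(s) - 1·L_1(s) - 5·L_2(s) - 7·L_3(s).
Expanding and collecting terms gives q(s) = s^3 - 2s^2 - 3s - 1.
Check: q(1) = -5. ✓

q(s) = s^3 - 2s^2 - 3s - 1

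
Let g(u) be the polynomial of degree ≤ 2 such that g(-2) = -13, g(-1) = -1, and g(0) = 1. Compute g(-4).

Forward differences of the values at u = -2, -1, 0:
  g  : -13  -1  1
  Δ  : 12  2
  Δ^2: -10
The second differences are constant, confirming degree 2.
Interpolating (Newton forward form) and evaluating at u = -4 gives g(-4) = -67.

-67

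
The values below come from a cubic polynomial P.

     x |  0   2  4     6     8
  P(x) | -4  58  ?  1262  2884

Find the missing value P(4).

The 4 known points determine the degree-3 polynomial uniquely.
Write P(x) = ax^3 + bx^2 + cx + d. Substituting each data point gives a linear system:
  d = -4
  8a + 4b + 2c + d = 58
  216a + 36b + 6c + d = 1262
  512a + 64b + 8c + d = 2884
Solving the system yields a = 5, b = 5, c = 1, d = -4.
So P(x) = 5x^3 + 5x^2 + x - 4.
Then P(4) = 400.

400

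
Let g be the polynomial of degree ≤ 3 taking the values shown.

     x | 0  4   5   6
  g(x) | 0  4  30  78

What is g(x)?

g(x) = x^3 - 4x^2 + x

Using the Lagrange interpolation formula with nodes 0, 4, 5, 6:
  L_0(x) = (x - 4)(x - 5)(x - 6) / -120
  L_1(x) = x(x - 5)(x - 6) / 8
  L_2(x) = x(x - 4)(x - 6) / -5
  L_3(x) = x(x - 4)(x - 5) / 12
Then g(x) = 0·L_0(x) + 4·L_1(x) + 30·L_2(x) + 78·L_3(x).
Expanding and collecting terms gives g(x) = x³ - 4x² + x.
Check: g(4) = 4. ✓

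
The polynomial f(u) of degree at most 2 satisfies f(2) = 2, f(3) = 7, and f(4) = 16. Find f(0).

4

Using the Lagrange interpolation formula with nodes 2, 3, 4:
  L_0(u) = (u - 3)(u - 4) / 2
  L_1(u) = (u - 2)(u - 4) / -1
  L_2(u) = (u - 2)(u - 3) / 2
Then f(u) = 2·L_0(u) + 7·L_1(u) + 16·L_2(u).
Expanding and collecting terms gives f(u) = 2u^2 - 5u + 4.
Evaluating at u = 0: f(0) = 4.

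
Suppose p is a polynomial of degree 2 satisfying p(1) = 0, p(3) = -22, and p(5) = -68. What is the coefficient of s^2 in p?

Write p(s) = as^2 + bs + c. Substituting each data point gives a linear system:
  a + b + c = 0
  9a + 3b + c = -22
  25a + 5b + c = -68
Solving the system yields a = -3, b = 1, c = 2.
So p(s) = -3s^2 + s + 2.
The leading coefficient is -3.

-3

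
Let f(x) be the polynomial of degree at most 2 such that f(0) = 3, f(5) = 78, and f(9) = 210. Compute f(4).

55

Write f(x) = ax^2 + bx + c. Substituting each data point gives a linear system:
  c = 3
  25a + 5b + c = 78
  81a + 9b + c = 210
Solving the system yields a = 2, b = 5, c = 3.
So f(x) = 2x² + 5x + 3.
Then f(4) = 55.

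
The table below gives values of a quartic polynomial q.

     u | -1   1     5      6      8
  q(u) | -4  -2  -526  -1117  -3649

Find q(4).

-209

Write q(u) = au^4 + bu^3 + cu^2 + du + e. Substituting each data point gives a linear system:
  a - b + c - d + e = -4
  a + b + c + d + e = -2
  625a + 125b + 25c + 5d + e = -526
  1296a + 216b + 36c + 6d + e = -1117
  4096a + 512b + 64c + 8d + e = -3649
Solving the system yields a = -1, b = 1, c = -1, d = 0, e = -1.
So q(u) = -u^4 + u^3 - u^2 - 1.
Then q(4) = -209.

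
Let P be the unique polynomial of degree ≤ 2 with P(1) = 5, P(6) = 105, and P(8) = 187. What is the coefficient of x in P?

Write P(x) = ax^2 + bx + c. Substituting each data point gives a linear system:
  a + b + c = 5
  36a + 6b + c = 105
  64a + 8b + c = 187
Solving the system yields a = 3, b = -1, c = 3.
So P(x) = 3x² - x + 3.
The coefficient of x is -1.

-1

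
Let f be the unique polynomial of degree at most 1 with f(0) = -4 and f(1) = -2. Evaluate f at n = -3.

Using the Lagrange interpolation formula with nodes 0, 1:
  L_0(n) = (n - 1) / -1
  L_1(n) = n / 1
Then f(n) = -4·L_0(n) - 2·L_1(n).
Expanding and collecting terms gives f(n) = 2n - 4.
Evaluating at n = -3: f(-3) = -10.

-10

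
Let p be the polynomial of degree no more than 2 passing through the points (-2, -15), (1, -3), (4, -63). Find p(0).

Write p(u) = au^2 + bu + c. Substituting each data point gives a linear system:
  4a - 2b + c = -15
  a + b + c = -3
  16a + 4b + c = -63
Solving the system yields a = -4, b = 0, c = 1.
So p(u) = -4u² + 1.
Then p(0) = 1.

1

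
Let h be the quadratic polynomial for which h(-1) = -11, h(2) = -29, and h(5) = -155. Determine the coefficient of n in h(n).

Write h(n) = an^2 + bn + c. Substituting each data point gives a linear system:
  a - b + c = -11
  4a + 2b + c = -29
  25a + 5b + c = -155
Solving the system yields a = -6, b = 0, c = -5.
So h(n) = -6n^2 - 5.
The coefficient of n is 0.

0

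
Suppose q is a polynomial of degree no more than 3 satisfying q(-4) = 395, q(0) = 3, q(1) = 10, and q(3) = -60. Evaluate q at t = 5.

-442

Write q(t) = at^3 + bt^2 + ct + d. Substituting each data point gives a linear system:
  -64a + 16b - 4c + d = 395
  d = 3
  a + b + c + d = 10
  27a + 9b + 3c + d = -60
Solving the system yields a = -5, b = 6, c = 6, d = 3.
So q(t) = -5t^3 + 6t^2 + 6t + 3.
Then q(5) = -442.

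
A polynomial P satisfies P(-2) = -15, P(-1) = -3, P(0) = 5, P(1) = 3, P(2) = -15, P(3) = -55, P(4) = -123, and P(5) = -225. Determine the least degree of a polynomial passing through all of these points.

3

Forward differences of the values at n = -2, -1, 0, 1, 2, 3, 4, 5:
  P  : -15  -3  5  3  -15  -55  -123  -225
  Δ  : 12  8  -2  -18  -40  -68  -102
  Δ^2: -4  -10  -16  -22  -28  -34
  Δ^3: -6  -6  -6  -6  -6
  Δ^4: 0  0  0  0
  Δ^5: 0  0  0
  Δ^6: 0  0
  Δ^7: 0
The third differences are constant (-6) and nonzero, while all higher differences vanish, so the minimal degree is 3.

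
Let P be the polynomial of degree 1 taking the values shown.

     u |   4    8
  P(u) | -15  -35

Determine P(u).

Write P(u) = au + b. Substituting each data point gives a linear system:
  4a + b = -15
  8a + b = -35
Solving the system yields a = -5, b = 5.
So P(u) = -5u + 5.
Check: P(8) = -35. ✓

P(u) = -5u + 5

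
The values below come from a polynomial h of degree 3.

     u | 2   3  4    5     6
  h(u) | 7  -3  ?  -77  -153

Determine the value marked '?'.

On equispaced nodes a degree-3 polynomial has vanishing fourth forward difference, so
  h(2) - 4·h(3) + 6·h(4) - 4·h(5) + h(6) = 0.
Substituting the known values and solving for h(4):
  6·h(4) = -174
  h(4) = -29.

-29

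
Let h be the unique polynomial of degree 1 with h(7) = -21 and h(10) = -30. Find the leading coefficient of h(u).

Write h(u) = au + b. Substituting each data point gives a linear system:
  7a + b = -21
  10a + b = -30
Solving the system yields a = -3, b = 0.
So h(u) = -3u.
The leading coefficient is -3.

-3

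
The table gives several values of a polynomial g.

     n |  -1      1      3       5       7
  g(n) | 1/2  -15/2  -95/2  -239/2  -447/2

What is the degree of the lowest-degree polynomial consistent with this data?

2

Forward differences of the values at n = -1, 1, 3, 5, 7:
  g  : 1/2  -15/2  -95/2  -239/2  -447/2
  Δ  : -8  -40  -72  -104
  Δ^2: -32  -32  -32
  Δ^3: 0  0
  Δ^4: 0
The second differences are constant (-32) and nonzero, while all higher differences vanish, so the minimal degree is 2.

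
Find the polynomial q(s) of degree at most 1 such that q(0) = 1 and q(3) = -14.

q(s) = -5s + 1

Write q(s) = as + b. Substituting each data point gives a linear system:
  b = 1
  3a + b = -14
Solving the system yields a = -5, b = 1.
So q(s) = -5s + 1.
Check: q(0) = 1. ✓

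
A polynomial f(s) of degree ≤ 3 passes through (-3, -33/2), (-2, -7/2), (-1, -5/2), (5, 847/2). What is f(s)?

f(s) = 2s^3 + 6s^2 + 5s - 3/2

Write f(s) = as^3 + bs^2 + cs + d. Substituting each data point gives a linear system:
  -27a + 9b - 3c + d = -33/2
  -8a + 4b - 2c + d = -7/2
  -a + b - c + d = -5/2
  125a + 25b + 5c + d = 847/2
Solving the system yields a = 2, b = 6, c = 5, d = -3/2.
So f(s) = 2s^3 + 6s^2 + 5s - 3/2.
Check: f(-2) = -7/2. ✓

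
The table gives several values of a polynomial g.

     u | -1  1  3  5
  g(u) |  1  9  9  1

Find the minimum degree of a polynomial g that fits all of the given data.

2

Forward differences of the values at u = -1, 1, 3, 5:
  g  : 1  9  9  1
  Δ  : 8  0  -8
  Δ^2: -8  -8
  Δ^3: 0
The second differences are constant (-8) and nonzero, while all higher differences vanish, so the minimal degree is 2.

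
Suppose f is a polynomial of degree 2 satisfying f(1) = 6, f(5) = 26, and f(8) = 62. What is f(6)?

36

Write f(u) = au^2 + bu + c. Substituting each data point gives a linear system:
  a + b + c = 6
  25a + 5b + c = 26
  64a + 8b + c = 62
Solving the system yields a = 1, b = -1, c = 6.
So f(u) = u^2 - u + 6.
Then f(6) = 36.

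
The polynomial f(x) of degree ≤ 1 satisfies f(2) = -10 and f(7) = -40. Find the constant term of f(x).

2

Write f(x) = ax + b. Substituting each data point gives a linear system:
  2a + b = -10
  7a + b = -40
Solving the system yields a = -6, b = 2.
So f(x) = -6x + 2.
The constant term is 2.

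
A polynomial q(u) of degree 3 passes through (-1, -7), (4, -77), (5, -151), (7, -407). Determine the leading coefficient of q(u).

-1

Write q(u) = au^3 + bu^2 + cu + d. Substituting each data point gives a linear system:
  -a + b - c + d = -7
  64a + 16b + 4c + d = -77
  125a + 25b + 5c + d = -151
  343a + 49b + 7c + d = -407
Solving the system yields a = -1, b = -2, c = 5, d = -1.
So q(u) = -u^3 - 2u^2 + 5u - 1.
The leading coefficient is -1.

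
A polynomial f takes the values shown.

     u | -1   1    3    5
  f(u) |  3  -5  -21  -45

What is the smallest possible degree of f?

2

Forward differences of the values at u = -1, 1, 3, 5:
  f  : 3  -5  -21  -45
  Δ  : -8  -16  -24
  Δ^2: -8  -8
  Δ^3: 0
The second differences are constant (-8) and nonzero, while all higher differences vanish, so the minimal degree is 2.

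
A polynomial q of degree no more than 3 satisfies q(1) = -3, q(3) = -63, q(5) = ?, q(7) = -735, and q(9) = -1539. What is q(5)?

The 4 known points determine the degree-3 polynomial uniquely.
Write q(n) = an^3 + bn^2 + cn + d. Substituting each data point gives a linear system:
  a + b + c + d = -3
  27a + 9b + 3c + d = -63
  343a + 49b + 7c + d = -735
  729a + 81b + 9c + d = -1539
Solving the system yields a = -2, b = -1, c = 0, d = 0.
So q(n) = -2n^3 - n^2.
Then q(5) = -275.

-275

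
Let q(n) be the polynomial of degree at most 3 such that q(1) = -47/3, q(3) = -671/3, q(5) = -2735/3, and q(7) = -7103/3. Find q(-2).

79/3

Using the Lagrange interpolation formula with nodes 1, 3, 5, 7:
  L_0(n) = (n - 3)(n - 5)(n - 7) / -48
  L_1(n) = (n - 1)(n - 5)(n - 7) / 16
  L_2(n) = (n - 1)(n - 3)(n - 7) / -16
  L_3(n) = (n - 1)(n - 3)(n - 5) / 48
Then q(n) = -47/3·L_0(n) - 671/3·L_1(n) - 2735/3·L_2(n) - 7103/3·L_3(n).
Expanding and collecting terms gives q(n) = -6n^3 - 6n^2 - 2n - 5/3.
Evaluating at n = -2: q(-2) = 79/3.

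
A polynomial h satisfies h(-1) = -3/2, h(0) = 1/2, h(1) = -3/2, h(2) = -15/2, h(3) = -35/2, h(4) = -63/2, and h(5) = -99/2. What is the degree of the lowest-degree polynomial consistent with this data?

Forward differences of the values at s = -1, 0, 1, 2, 3, 4, 5:
  h  : -3/2  1/2  -3/2  -15/2  -35/2  -63/2  -99/2
  Δ  : 2  -2  -6  -10  -14  -18
  Δ^2: -4  -4  -4  -4  -4
  Δ^3: 0  0  0  0
  Δ^4: 0  0  0
  Δ^5: 0  0
  Δ^6: 0
The second differences are constant (-4) and nonzero, while all higher differences vanish, so the minimal degree is 2.

2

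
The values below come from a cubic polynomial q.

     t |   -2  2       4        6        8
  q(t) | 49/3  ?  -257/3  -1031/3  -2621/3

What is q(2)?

-11/3

The 4 known points determine the degree-3 polynomial uniquely.
Write q(t) = at^3 + bt^2 + ct + d. Substituting each data point gives a linear system:
  -8a + 4b - 2c + d = 49/3
  64a + 16b + 4c + d = -257/3
  216a + 36b + 6c + d = -1031/3
  512a + 64b + 8c + d = -2621/3
Solving the system yields a = -2, b = 2, c = 3, d = -5/3.
So q(t) = -2t³ + 2t² + 3t - 5/3.
Then q(2) = -11/3.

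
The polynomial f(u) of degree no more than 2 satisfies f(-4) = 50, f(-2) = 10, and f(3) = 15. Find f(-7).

Using the Lagrange interpolation formula with nodes -4, -2, 3:
  L_0(u) = (u + 2)(u - 3) / 14
  L_1(u) = (u + 4)(u - 3) / -10
  L_2(u) = (u + 4)(u + 2) / 35
Then f(u) = 50·L_0(u) + 10·L_1(u) + 15·L_2(u).
Expanding and collecting terms gives f(u) = 3u^2 - 2u - 6.
Evaluating at u = -7: f(-7) = 155.

155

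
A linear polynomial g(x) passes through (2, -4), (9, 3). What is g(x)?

Using the Lagrange interpolation formula with nodes 2, 9:
  L_0(x) = (x - 9) / -7
  L_1(x) = (x - 2) / 7
Then g(x) = -4·L_0(x) + 3·L_1(x).
Expanding and collecting terms gives g(x) = x - 6.
Check: g(9) = 3. ✓

g(x) = x - 6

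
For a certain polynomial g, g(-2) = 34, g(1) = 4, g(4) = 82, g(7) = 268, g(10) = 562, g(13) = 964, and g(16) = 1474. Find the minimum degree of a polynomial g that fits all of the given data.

2

Forward differences of the values at s = -2, 1, 4, 7, 10, 13, 16:
  g  : 34  4  82  268  562  964  1474
  Δ  : -30  78  186  294  402  510
  Δ^2: 108  108  108  108  108
  Δ^3: 0  0  0  0
  Δ^4: 0  0  0
  Δ^5: 0  0
  Δ^6: 0
The second differences are constant (108) and nonzero, while all higher differences vanish, so the minimal degree is 2.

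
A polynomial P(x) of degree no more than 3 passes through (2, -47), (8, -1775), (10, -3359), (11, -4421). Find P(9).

-2483

Using the Lagrange interpolation formula with nodes 2, 8, 10, 11:
  L_0(x) = (x - 8)(x - 10)(x - 11) / -432
  L_1(x) = (x - 2)(x - 10)(x - 11) / 36
  L_2(x) = (x - 2)(x - 8)(x - 11) / -16
  L_3(x) = (x - 2)(x - 8)(x - 10) / 27
Then P(x) = -47·L_0(x) - 1775·L_1(x) - 3359·L_2(x) - 4421·L_3(x).
Expanding and collecting terms gives P(x) = -3x³ - 3x² - 6x + 1.
Evaluating at x = 9: P(9) = -2483.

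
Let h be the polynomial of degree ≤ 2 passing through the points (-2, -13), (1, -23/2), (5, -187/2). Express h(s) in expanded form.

h(s) = -3s^2 - (5/2)s - 6

Using the Lagrange interpolation formula with nodes -2, 1, 5:
  L_0(s) = (s - 1)(s - 5) / 21
  L_1(s) = (s + 2)(s - 5) / -12
  L_2(s) = (s + 2)(s - 1) / 28
Then h(s) = -13·L_0(s) - 23/2·L_1(s) - 187/2·L_2(s).
Expanding and collecting terms gives h(s) = -3s² - (5/2)s - 6.
Check: h(-2) = -13. ✓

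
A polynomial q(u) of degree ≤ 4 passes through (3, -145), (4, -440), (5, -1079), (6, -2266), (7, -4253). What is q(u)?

q(u) = -2u^4 + 2u^3 - 2u^2 - 5u - 4

Using the Lagrange interpolation formula with nodes 3, 4, 5, 6, 7:
  L_0(u) = (u - 4)(u - 5)(u - 6)(u - 7) / 24
  L_1(u) = (u - 3)(u - 5)(u - 6)(u - 7) / -6
  L_2(u) = (u - 3)(u - 4)(u - 6)(u - 7) / 4
  L_3(u) = (u - 3)(u - 4)(u - 5)(u - 7) / -6
  L_4(u) = (u - 3)(u - 4)(u - 5)(u - 6) / 24
Then q(u) = -145·L_0(u) - 440·L_1(u) - 1079·L_2(u) - 2266·L_3(u) - 4253·L_4(u).
Expanding and collecting terms gives q(u) = -2u⁴ + 2u³ - 2u² - 5u - 4.
Check: q(3) = -145. ✓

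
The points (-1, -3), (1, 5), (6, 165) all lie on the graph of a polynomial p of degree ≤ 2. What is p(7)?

Using the Lagrange interpolation formula with nodes -1, 1, 6:
  L_0(n) = (n - 1)(n - 6) / 14
  L_1(n) = (n + 1)(n - 6) / -10
  L_2(n) = (n + 1)(n - 1) / 35
Then p(n) = -3·L_0(n) + 5·L_1(n) + 165·L_2(n).
Expanding and collecting terms gives p(n) = 4n² + 4n - 3.
Evaluating at n = 7: p(7) = 221.

221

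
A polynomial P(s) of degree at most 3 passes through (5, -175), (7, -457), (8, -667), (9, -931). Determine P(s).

Write P(s) = as^3 + bs^2 + cs + d. Substituting each data point gives a linear system:
  125a + 25b + 5c + d = -175
  343a + 49b + 7c + d = -457
  512a + 64b + 8c + d = -667
  729a + 81b + 9c + d = -931
Solving the system yields a = -1, b = -3, c = 4, d = 5.
So P(s) = -s^3 - 3s^2 + 4s + 5.
Check: P(8) = -667. ✓

P(s) = -s^3 - 3s^2 + 4s + 5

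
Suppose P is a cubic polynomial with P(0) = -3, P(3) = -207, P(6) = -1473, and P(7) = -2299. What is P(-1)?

-3

Write P(x) = ax^3 + bx^2 + cx + d. Substituting each data point gives a linear system:
  d = -3
  27a + 9b + 3c + d = -207
  216a + 36b + 6c + d = -1473
  343a + 49b + 7c + d = -2299
Solving the system yields a = -6, b = -5, c = 1, d = -3.
So P(x) = -6x³ - 5x² + x - 3.
Then P(-1) = -3.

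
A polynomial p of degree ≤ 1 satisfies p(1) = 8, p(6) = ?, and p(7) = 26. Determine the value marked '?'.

The 2 known points determine the degree-1 polynomial uniquely.
Write p(x) = ax + b. Substituting each data point gives a linear system:
  a + b = 8
  7a + b = 26
Solving the system yields a = 3, b = 5.
So p(x) = 3x + 5.
Then p(6) = 23.

23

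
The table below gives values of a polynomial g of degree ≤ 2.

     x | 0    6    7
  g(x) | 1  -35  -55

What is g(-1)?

-7

Write g(x) = ax^2 + bx + c. Substituting each data point gives a linear system:
  c = 1
  36a + 6b + c = -35
  49a + 7b + c = -55
Solving the system yields a = -2, b = 6, c = 1.
So g(x) = -2x^2 + 6x + 1.
Then g(-1) = -7.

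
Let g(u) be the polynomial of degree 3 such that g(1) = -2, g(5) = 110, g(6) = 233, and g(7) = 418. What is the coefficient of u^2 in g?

Write g(u) = au^3 + bu^2 + cu + d. Substituting each data point gives a linear system:
  a + b + c + d = -2
  125a + 25b + 5c + d = 110
  216a + 36b + 6c + d = 233
  343a + 49b + 7c + d = 418
Solving the system yields a = 2, b = -5, c = -4, d = 5.
So g(u) = 2u^3 - 5u^2 - 4u + 5.
The coefficient of u^2 is -5.

-5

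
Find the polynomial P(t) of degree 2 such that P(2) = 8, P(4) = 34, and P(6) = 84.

Using the Lagrange interpolation formula with nodes 2, 4, 6:
  L_0(t) = (t - 4)(t - 6) / 8
  L_1(t) = (t - 2)(t - 6) / -4
  L_2(t) = (t - 2)(t - 4) / 8
Then P(t) = 8·L_0(t) + 34·L_1(t) + 84·L_2(t).
Expanding and collecting terms gives P(t) = 3t² - 5t + 6.
Check: P(4) = 34. ✓

P(t) = 3t^2 - 5t + 6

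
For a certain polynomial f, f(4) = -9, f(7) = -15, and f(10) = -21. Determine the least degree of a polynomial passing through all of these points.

1

Forward differences of the values at n = 4, 7, 10:
  f  : -9  -15  -21
  Δ  : -6  -6
  Δ^2: 0
The first differences are constant (-6) and nonzero, while all higher differences vanish, so the minimal degree is 1.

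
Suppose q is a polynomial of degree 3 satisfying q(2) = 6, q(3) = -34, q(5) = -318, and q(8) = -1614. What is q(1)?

10

Using the Lagrange interpolation formula with nodes 2, 3, 5, 8:
  L_0(t) = (t - 3)(t - 5)(t - 8) / -18
  L_1(t) = (t - 2)(t - 5)(t - 8) / 10
  L_2(t) = (t - 2)(t - 3)(t - 8) / -18
  L_3(t) = (t - 2)(t - 3)(t - 5) / 90
Then q(t) = 6·L_0(t) - 34·L_1(t) - 318·L_2(t) - 1614·L_3(t).
Expanding and collecting terms gives q(t) = -4t³ + 6t² + 6t + 2.
Evaluating at t = 1: q(1) = 10.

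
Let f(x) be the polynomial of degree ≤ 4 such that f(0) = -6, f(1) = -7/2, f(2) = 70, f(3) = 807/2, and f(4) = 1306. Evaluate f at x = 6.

Write f(x) = ax^4 + bx^3 + cx^2 + dx + e. Substituting each data point gives a linear system:
  e = -6
  a + b + c + d + e = -7/2
  16a + 8b + 4c + 2d + e = 70
  81a + 27b + 9c + 3d + e = 807/2
  256a + 64b + 16c + 4d + e = 1306
Solving the system yields a = 5, b = 3/2, c = -4, d = 0, e = -6.
So f(x) = 5x^4 + (3/2)x^3 - 4x^2 - 6.
Then f(6) = 6654.

6654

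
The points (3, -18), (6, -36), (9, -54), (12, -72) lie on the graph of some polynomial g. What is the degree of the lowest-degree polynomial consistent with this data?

1

Forward differences of the values at t = 3, 6, 9, 12:
  g  : -18  -36  -54  -72
  Δ  : -18  -18  -18
  Δ^2: 0  0
  Δ^3: 0
The first differences are constant (-18) and nonzero, while all higher differences vanish, so the minimal degree is 1.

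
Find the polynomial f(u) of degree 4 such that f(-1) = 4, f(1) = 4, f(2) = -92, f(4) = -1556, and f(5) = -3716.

Write f(u) = au^4 + bu^3 + cu^2 + du + e. Substituting each data point gives a linear system:
  a - b + c - d + e = 4
  a + b + c + d + e = 4
  16a + 8b + 4c + 2d + e = -92
  256a + 64b + 16c + 4d + e = -1556
  625a + 125b + 25c + 5d + e = -3716
Solving the system yields a = -5, b = -6, c = 5, d = 6, e = 4.
So f(u) = -5u^4 - 6u^3 + 5u^2 + 6u + 4.
Check: f(5) = -3716. ✓

f(u) = -5u^4 - 6u^3 + 5u^2 + 6u + 4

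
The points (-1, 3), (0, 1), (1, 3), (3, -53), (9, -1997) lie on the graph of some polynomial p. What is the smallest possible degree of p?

3

Divided differences on the nodes -1, 0, 1, 3, 9:
  order 0: 3  1  3  -53  -1997
  order 1: -2  2  -28  -324
  order 2: 2  -10  -37
  order 3: -3  -3
  order 4: 0
The order-3 divided differences are all -3 (nonzero) and every higher order vanishes, so the data lies on a polynomial of degree exactly 3.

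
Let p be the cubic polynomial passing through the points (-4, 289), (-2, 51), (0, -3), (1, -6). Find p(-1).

Write p(u) = au^3 + bu^2 + cu + d. Substituting each data point gives a linear system:
  -64a + 16b - 4c + d = 289
  -8a + 4b - 2c + d = 51
  d = -3
  a + b + c + d = -6
Solving the system yields a = -3, b = 5, c = -5, d = -3.
So p(u) = -3u³ + 5u² - 5u - 3.
Then p(-1) = 10.

10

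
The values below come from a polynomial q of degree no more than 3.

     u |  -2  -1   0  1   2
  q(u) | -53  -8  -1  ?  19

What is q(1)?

-2

On equispaced nodes a degree-3 polynomial has vanishing fourth forward difference, so
  q(-2) - 4·q(-1) + 6·q(0) - 4·q(1) + q(2) = 0.
Substituting the known values and solving for q(1):
  -4·q(1) = 8
  q(1) = -2.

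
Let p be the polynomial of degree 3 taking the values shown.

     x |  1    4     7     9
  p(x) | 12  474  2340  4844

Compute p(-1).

Write p(x) = ax^3 + bx^2 + cx + d. Substituting each data point gives a linear system:
  a + b + c + d = 12
  64a + 16b + 4c + d = 474
  343a + 49b + 7c + d = 2340
  729a + 81b + 9c + d = 4844
Solving the system yields a = 6, b = 6, c = -2, d = 2.
So p(x) = 6x³ + 6x² - 2x + 2.
Then p(-1) = 4.

4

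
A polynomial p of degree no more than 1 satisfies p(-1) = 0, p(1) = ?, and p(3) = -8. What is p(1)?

-4

The 2 known points determine the degree-1 polynomial uniquely.
Write p(s) = as + b. Substituting each data point gives a linear system:
  -a + b = 0
  3a + b = -8
Solving the system yields a = -2, b = -2.
So p(s) = -2s - 2.
Then p(1) = -4.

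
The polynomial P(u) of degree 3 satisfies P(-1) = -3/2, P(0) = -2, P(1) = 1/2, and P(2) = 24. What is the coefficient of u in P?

Write P(u) = au^3 + bu^2 + cu + d. Substituting each data point gives a linear system:
  -a + b - c + d = -3/2
  d = -2
  a + b + c + d = 1/2
  8a + 4b + 2c + d = 24
Solving the system yields a = 3, b = 3/2, c = -2, d = -2.
So P(u) = 3u^3 + (3/2)u^2 - 2u - 2.
The coefficient of u is -2.

-2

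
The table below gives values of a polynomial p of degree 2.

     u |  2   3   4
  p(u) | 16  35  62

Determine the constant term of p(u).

Write p(u) = au^2 + bu + c. Substituting each data point gives a linear system:
  4a + 2b + c = 16
  9a + 3b + c = 35
  16a + 4b + c = 62
Solving the system yields a = 4, b = -1, c = 2.
So p(u) = 4u^2 - u + 2.
The constant term is 2.

2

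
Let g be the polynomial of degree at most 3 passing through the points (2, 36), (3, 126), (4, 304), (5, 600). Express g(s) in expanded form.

Write g(s) = as^3 + bs^2 + cs + d. Substituting each data point gives a linear system:
  8a + 4b + 2c + d = 36
  27a + 9b + 3c + d = 126
  64a + 16b + 4c + d = 304
  125a + 25b + 5c + d = 600
Solving the system yields a = 5, b = -1, c = 0, d = 0.
So g(s) = 5s³ - s².
Check: g(4) = 304. ✓

g(s) = 5s^3 - s^2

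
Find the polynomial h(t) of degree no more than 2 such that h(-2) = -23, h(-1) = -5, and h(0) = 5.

Write h(t) = at^2 + bt + c. Substituting each data point gives a linear system:
  4a - 2b + c = -23
  a - b + c = -5
  c = 5
Solving the system yields a = -4, b = 6, c = 5.
So h(t) = -4t² + 6t + 5.
Check: h(-1) = -5. ✓

h(t) = -4t^2 + 6t + 5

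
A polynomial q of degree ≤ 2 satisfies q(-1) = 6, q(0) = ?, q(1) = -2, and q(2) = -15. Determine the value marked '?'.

The 3 known points determine the degree-2 polynomial uniquely.
Write q(t) = at^2 + bt + c. Substituting each data point gives a linear system:
  a - b + c = 6
  a + b + c = -2
  4a + 2b + c = -15
Solving the system yields a = -3, b = -4, c = 5.
So q(t) = -3t² - 4t + 5.
Then q(0) = 5.

5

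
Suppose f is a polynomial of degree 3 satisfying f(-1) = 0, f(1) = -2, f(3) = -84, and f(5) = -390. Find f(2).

Using the Lagrange interpolation formula with nodes -1, 1, 3, 5:
  L_0(n) = (n - 1)(n - 3)(n - 5) / -48
  L_1(n) = (n + 1)(n - 3)(n - 5) / 16
  L_2(n) = (n + 1)(n - 1)(n - 5) / -16
  L_3(n) = (n + 1)(n - 1)(n - 3) / 48
Then f(n) = 0·L_0(n) - 2·L_1(n) - 84·L_2(n) - 390·L_3(n).
Expanding and collecting terms gives f(n) = -3n^3 - n^2 + 2n.
Evaluating at n = 2: f(2) = -24.

-24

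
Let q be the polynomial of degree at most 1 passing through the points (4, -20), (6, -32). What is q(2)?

Write q(n) = an + b. Substituting each data point gives a linear system:
  4a + b = -20
  6a + b = -32
Solving the system yields a = -6, b = 4.
So q(n) = -6n + 4.
Then q(2) = -8.

-8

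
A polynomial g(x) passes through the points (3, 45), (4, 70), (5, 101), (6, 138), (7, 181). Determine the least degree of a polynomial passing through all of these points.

Forward differences of the values at x = 3, 4, 5, 6, 7:
  g  : 45  70  101  138  181
  Δ  : 25  31  37  43
  Δ^2: 6  6  6
  Δ^3: 0  0
  Δ^4: 0
The second differences are constant (6) and nonzero, while all higher differences vanish, so the minimal degree is 2.

2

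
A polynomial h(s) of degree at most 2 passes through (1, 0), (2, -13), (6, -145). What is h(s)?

h(s) = -4s^2 - s + 5

Write h(s) = as^2 + bs + c. Substituting each data point gives a linear system:
  a + b + c = 0
  4a + 2b + c = -13
  36a + 6b + c = -145
Solving the system yields a = -4, b = -1, c = 5.
So h(s) = -4s^2 - s + 5.
Check: h(2) = -13. ✓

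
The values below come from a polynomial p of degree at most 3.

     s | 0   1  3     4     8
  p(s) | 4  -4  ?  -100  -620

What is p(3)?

-50

The 4 known points determine the degree-3 polynomial uniquely.
Write p(s) = as^3 + bs^2 + cs + d. Substituting each data point gives a linear system:
  d = 4
  a + b + c + d = -4
  64a + 16b + 4c + d = -100
  512a + 64b + 8c + d = -620
Solving the system yields a = -1, b = -1, c = -6, d = 4.
So p(s) = -s^3 - s^2 - 6s + 4.
Then p(3) = -50.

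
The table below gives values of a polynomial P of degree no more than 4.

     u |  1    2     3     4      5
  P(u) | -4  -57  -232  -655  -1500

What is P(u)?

P(u) = -2u^4 - u^3 - 5u^2 - u + 5

Write P(u) = au^4 + bu^3 + cu^2 + du + e. Substituting each data point gives a linear system:
  a + b + c + d + e = -4
  16a + 8b + 4c + 2d + e = -57
  81a + 27b + 9c + 3d + e = -232
  256a + 64b + 16c + 4d + e = -655
  625a + 125b + 25c + 5d + e = -1500
Solving the system yields a = -2, b = -1, c = -5, d = -1, e = 5.
So P(u) = -2u⁴ - u³ - 5u² - u + 5.
Check: P(2) = -57. ✓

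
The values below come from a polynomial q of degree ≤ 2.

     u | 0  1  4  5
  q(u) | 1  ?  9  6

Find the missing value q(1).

6

The 3 known points determine the degree-2 polynomial uniquely.
Write q(u) = au^2 + bu + c. Substituting each data point gives a linear system:
  c = 1
  16a + 4b + c = 9
  25a + 5b + c = 6
Solving the system yields a = -1, b = 6, c = 1.
So q(u) = -u^2 + 6u + 1.
Then q(1) = 6.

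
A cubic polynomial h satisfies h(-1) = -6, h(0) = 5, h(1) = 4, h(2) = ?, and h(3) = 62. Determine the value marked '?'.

15

The 4 known points determine the degree-3 polynomial uniquely.
Write h(n) = an^3 + bn^2 + cn + d. Substituting each data point gives a linear system:
  -a + b - c + d = -6
  d = 5
  a + b + c + d = 4
  27a + 9b + 3c + d = 62
Solving the system yields a = 4, b = -6, c = 1, d = 5.
So h(n) = 4n³ - 6n² + n + 5.
Then h(2) = 15.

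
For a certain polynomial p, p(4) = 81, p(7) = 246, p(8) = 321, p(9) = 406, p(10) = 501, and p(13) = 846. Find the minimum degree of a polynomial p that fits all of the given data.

2

Divided differences on the nodes 4, 7, 8, 9, 10, 13:
  order 0: 81  246  321  406  501  846
  order 1: 55  75  85  95  115
  order 2: 5  5  5  5
  order 3: 0  0  0
  order 4: 0  0
  order 5: 0
The order-2 divided differences are all 5 (nonzero) and every higher order vanishes, so the data lies on a polynomial of degree exactly 2.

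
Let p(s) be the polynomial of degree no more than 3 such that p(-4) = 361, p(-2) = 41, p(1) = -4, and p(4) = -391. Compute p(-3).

Using the Lagrange interpolation formula with nodes -4, -2, 1, 4:
  L_0(s) = (s + 2)(s - 1)(s - 4) / -80
  L_1(s) = (s + 4)(s - 1)(s - 4) / 36
  L_2(s) = (s + 4)(s + 2)(s - 4) / -45
  L_3(s) = (s + 4)(s + 2)(s - 1) / 144
Then p(s) = 361·L_0(s) + 41·L_1(s) - 4·L_2(s) - 391·L_3(s).
Expanding and collecting terms gives p(s) = -6s^3 - s^2 + 2s + 1.
Evaluating at s = -3: p(-3) = 148.

148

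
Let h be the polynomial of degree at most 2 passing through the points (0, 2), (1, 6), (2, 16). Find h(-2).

Forward differences of the values at n = 0, 1, 2:
  h  : 2  6  16
  Δ  : 4  10
  Δ^2: 6
The second differences are constant, confirming degree 2.
Interpolating (Newton forward form) and evaluating at n = -2 gives h(-2) = 12.

12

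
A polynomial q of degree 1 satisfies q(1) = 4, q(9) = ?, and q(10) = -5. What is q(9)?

-4

The 2 known points determine the degree-1 polynomial uniquely.
Write q(n) = an + b. Substituting each data point gives a linear system:
  a + b = 4
  10a + b = -5
Solving the system yields a = -1, b = 5.
So q(n) = -n + 5.
Then q(9) = -4.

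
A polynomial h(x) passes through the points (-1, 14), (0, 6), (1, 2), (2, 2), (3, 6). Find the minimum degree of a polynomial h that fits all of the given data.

2

Forward differences of the values at x = -1, 0, 1, 2, 3:
  h  : 14  6  2  2  6
  Δ  : -8  -4  0  4
  Δ^2: 4  4  4
  Δ^3: 0  0
  Δ^4: 0
The second differences are constant (4) and nonzero, while all higher differences vanish, so the minimal degree is 2.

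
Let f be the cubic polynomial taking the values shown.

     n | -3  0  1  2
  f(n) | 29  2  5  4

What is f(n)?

Write f(n) = an^3 + bn^2 + cn + d. Substituting each data point gives a linear system:
  -27a + 9b - 3c + d = 29
  d = 2
  a + b + c + d = 5
  8a + 4b + 2c + d = 4
Solving the system yields a = -1, b = 1, c = 3, d = 2.
So f(n) = -n^3 + n^2 + 3n + 2.
Check: f(2) = 4. ✓

f(n) = -n^3 + n^2 + 3n + 2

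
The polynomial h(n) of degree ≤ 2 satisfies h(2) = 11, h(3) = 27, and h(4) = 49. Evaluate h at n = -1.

Using the Lagrange interpolation formula with nodes 2, 3, 4:
  L_0(n) = (n - 3)(n - 4) / 2
  L_1(n) = (n - 2)(n - 4) / -1
  L_2(n) = (n - 2)(n - 3) / 2
Then h(n) = 11·L_0(n) + 27·L_1(n) + 49·L_2(n).
Expanding and collecting terms gives h(n) = 3n^2 + n - 3.
Evaluating at n = -1: h(-1) = -1.

-1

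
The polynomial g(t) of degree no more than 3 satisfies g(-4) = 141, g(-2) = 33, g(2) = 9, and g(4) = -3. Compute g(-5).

Write g(t) = at^3 + bt^2 + ct + d. Substituting each data point gives a linear system:
  -64a + 16b - 4c + d = 141
  -8a + 4b - 2c + d = 33
  8a + 4b + 2c + d = 9
  64a + 16b + 4c + d = -3
Solving the system yields a = -1, b = 4, c = -2, d = 5.
So g(t) = -t^3 + 4t^2 - 2t + 5.
Then g(-5) = 240.

240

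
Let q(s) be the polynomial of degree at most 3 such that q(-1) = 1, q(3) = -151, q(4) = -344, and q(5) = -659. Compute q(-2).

Using the Lagrange interpolation formula with nodes -1, 3, 4, 5:
  L_0(s) = (s - 3)(s - 4)(s - 5) / -120
  L_1(s) = (s + 1)(s - 4)(s - 5) / 8
  L_2(s) = (s + 1)(s - 3)(s - 5) / -5
  L_3(s) = (s + 1)(s - 3)(s - 4) / 12
Then q(s) = 1·L_0(s) - 151·L_1(s) - 344·L_2(s) - 659·L_3(s).
Expanding and collecting terms gives q(s) = -5s³ - s² - s - 4.
Evaluating at s = -2: q(-2) = 34.

34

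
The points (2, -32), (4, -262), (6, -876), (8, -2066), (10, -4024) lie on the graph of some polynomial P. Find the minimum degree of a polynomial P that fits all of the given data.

3

Forward differences of the values at n = 2, 4, 6, 8, 10:
  P  : -32  -262  -876  -2066  -4024
  Δ  : -230  -614  -1190  -1958
  Δ^2: -384  -576  -768
  Δ^3: -192  -192
  Δ^4: 0
The third differences are constant (-192) and nonzero, while all higher differences vanish, so the minimal degree is 3.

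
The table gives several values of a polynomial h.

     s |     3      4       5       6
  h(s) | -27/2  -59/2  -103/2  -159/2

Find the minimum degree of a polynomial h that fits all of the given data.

2

Forward differences of the values at s = 3, 4, 5, 6:
  h  : -27/2  -59/2  -103/2  -159/2
  Δ  : -16  -22  -28
  Δ^2: -6  -6
  Δ^3: 0
The second differences are constant (-6) and nonzero, while all higher differences vanish, so the minimal degree is 2.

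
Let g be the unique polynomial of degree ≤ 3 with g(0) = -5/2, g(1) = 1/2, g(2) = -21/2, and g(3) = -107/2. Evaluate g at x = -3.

Write g(x) = ax^3 + bx^2 + cx + d. Substituting each data point gives a linear system:
  d = -5/2
  a + b + c + d = 1/2
  8a + 4b + 2c + d = -21/2
  27a + 9b + 3c + d = -107/2
Solving the system yields a = -3, b = 2, c = 4, d = -5/2.
So g(x) = -3x^3 + 2x^2 + 4x - 5/2.
Then g(-3) = 169/2.

169/2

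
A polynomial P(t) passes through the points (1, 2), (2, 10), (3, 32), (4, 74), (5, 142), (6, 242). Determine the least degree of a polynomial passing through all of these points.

3

Forward differences of the values at t = 1, 2, 3, 4, 5, 6:
  P  : 2  10  32  74  142  242
  Δ  : 8  22  42  68  100
  Δ^2: 14  20  26  32
  Δ^3: 6  6  6
  Δ^4: 0  0
  Δ^5: 0
The third differences are constant (6) and nonzero, while all higher differences vanish, so the minimal degree is 3.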